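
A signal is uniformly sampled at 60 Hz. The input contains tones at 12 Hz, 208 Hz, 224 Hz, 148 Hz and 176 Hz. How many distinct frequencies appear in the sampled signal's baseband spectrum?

fs/2 = 30 Hz.
12 Hz ≤ fs/2 = 30 Hz, passes unchanged.
208 Hz mod fs = 28 Hz.
28 Hz ≤ fs/2 = 30 Hz, appears at 28 Hz.
224 Hz mod fs = 44 Hz.
44 Hz > fs/2 = 30 Hz, folds to fs − 44 Hz = 16 Hz.
148 Hz mod fs = 28 Hz.
28 Hz ≤ fs/2 = 30 Hz, appears at 28 Hz.
176 Hz mod fs = 56 Hz.
56 Hz > fs/2 = 30 Hz, folds to fs − 56 Hz = 4 Hz.
Distinct values: {4 Hz, 12 Hz, 16 Hz, 28 Hz} → 4.

4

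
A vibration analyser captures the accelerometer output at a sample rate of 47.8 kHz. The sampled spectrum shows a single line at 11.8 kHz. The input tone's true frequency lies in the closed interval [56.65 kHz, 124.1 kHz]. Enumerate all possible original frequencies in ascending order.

Frequencies that alias to 11.8 kHz are k·fs ± 11.8 kHz for integer k ≥ 0.
k=0: 11.8 kHz.
k=1: 36 kHz, 59.6 kHz.
k=2: 83.8 kHz, 107.4 kHz.
k=3: 131.6 kHz, 155.2 kHz.
Within [56.65 kHz, 124.1 kHz]: 59.6 kHz, 83.8 kHz, 107.4 kHz.

59.6 kHz, 83.8 kHz, 107.4 kHz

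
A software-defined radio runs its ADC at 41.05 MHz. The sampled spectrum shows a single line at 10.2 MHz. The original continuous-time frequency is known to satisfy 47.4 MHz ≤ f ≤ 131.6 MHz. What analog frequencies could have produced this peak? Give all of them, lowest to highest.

Frequencies that alias to 10.2 MHz are k·fs ± 10.2 MHz for integer k ≥ 0.
k=0: 10.2 MHz.
k=1: 30.85 MHz, 51.25 MHz.
k=2: 71.9 MHz, 92.3 MHz.
k=3: 112.95 MHz, 133.35 MHz.
k=4: 154 MHz, 174.4 MHz.
Within [47.4 MHz, 131.6 MHz]: 51.25 MHz, 71.9 MHz, 92.3 MHz, 112.95 MHz.

51.25 MHz, 71.9 MHz, 92.3 MHz, 112.95 MHz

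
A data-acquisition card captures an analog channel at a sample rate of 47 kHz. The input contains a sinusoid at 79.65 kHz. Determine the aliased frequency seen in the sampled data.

79.65 kHz mod fs = 32.65 kHz.
32.65 kHz > fs/2 = 23.5 kHz, folds to fs − 32.65 kHz = 14.35 kHz.

14.35 kHz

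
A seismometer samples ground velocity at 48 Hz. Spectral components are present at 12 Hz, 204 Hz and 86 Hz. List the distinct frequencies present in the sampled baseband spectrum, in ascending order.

10 Hz, 12 Hz

fs/2 = 24 Hz.
12 Hz ≤ fs/2 = 24 Hz, passes unchanged.
204 Hz mod fs = 12 Hz.
12 Hz ≤ fs/2 = 24 Hz, appears at 12 Hz.
86 Hz mod fs = 38 Hz.
38 Hz > fs/2 = 24 Hz, folds to fs − 38 Hz = 10 Hz.
Distinct values: {10 Hz, 12 Hz}.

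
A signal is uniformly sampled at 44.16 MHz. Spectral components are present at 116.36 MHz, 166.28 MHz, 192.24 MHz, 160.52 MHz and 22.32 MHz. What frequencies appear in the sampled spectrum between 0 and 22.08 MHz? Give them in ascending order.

10.36 MHz, 15.6 MHz, 16.12 MHz, 21.84 MHz

fs/2 = 22.08 MHz.
116.36 MHz mod fs = 28.04 MHz.
28.04 MHz > fs/2 = 22.08 MHz, folds to fs − 28.04 MHz = 16.12 MHz.
166.28 MHz mod fs = 33.8 MHz.
33.8 MHz > fs/2 = 22.08 MHz, folds to fs − 33.8 MHz = 10.36 MHz.
192.24 MHz mod fs = 15.6 MHz.
15.6 MHz ≤ fs/2 = 22.08 MHz, appears at 15.6 MHz.
160.52 MHz mod fs = 28.04 MHz.
28.04 MHz > fs/2 = 22.08 MHz, folds to fs − 28.04 MHz = 16.12 MHz.
22.32 MHz > fs/2 = 22.08 MHz, folds to fs − 22.32 MHz = 21.84 MHz.
Distinct values: {10.36 MHz, 15.6 MHz, 16.12 MHz, 21.84 MHz}.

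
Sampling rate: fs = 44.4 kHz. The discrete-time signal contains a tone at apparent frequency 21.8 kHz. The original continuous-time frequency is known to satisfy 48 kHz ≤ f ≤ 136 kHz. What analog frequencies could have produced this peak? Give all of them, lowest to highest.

66.2 kHz, 67 kHz, 110.6 kHz, 111.4 kHz

Frequencies that alias to 21.8 kHz are k·fs ± 21.8 kHz for integer k ≥ 0.
k=0: 21.8 kHz.
k=1: 22.6 kHz, 66.2 kHz.
k=2: 67 kHz, 110.6 kHz.
k=3: 111.4 kHz, 155 kHz.
k=4: 155.8 kHz, 199.4 kHz.
Within [48 kHz, 136 kHz]: 66.2 kHz, 67 kHz, 110.6 kHz, 111.4 kHz.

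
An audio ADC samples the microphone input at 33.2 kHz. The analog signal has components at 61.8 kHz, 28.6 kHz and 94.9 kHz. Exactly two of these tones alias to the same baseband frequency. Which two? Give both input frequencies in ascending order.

28.6 kHz, 61.8 kHz

fs/2 = 16.6 kHz.
61.8 kHz mod fs = 28.6 kHz.
28.6 kHz > fs/2 = 16.6 kHz, folds to fs − 28.6 kHz = 4.6 kHz.
28.6 kHz > fs/2 = 16.6 kHz, folds to fs − 28.6 kHz = 4.6 kHz.
94.9 kHz mod fs = 28.5 kHz.
28.5 kHz > fs/2 = 16.6 kHz, folds to fs − 28.5 kHz = 4.7 kHz.
28.6 kHz and 61.8 kHz both map to 4.6 kHz.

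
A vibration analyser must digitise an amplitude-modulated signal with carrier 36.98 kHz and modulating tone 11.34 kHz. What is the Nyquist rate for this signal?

AM sidebands sit at fc ± fm = 25.64 kHz and 48.32 kHz.
Highest-frequency component: 48.32 kHz.
Nyquist rate = 2 × 48.32 kHz = 96.64 kHz.

96.64 kHz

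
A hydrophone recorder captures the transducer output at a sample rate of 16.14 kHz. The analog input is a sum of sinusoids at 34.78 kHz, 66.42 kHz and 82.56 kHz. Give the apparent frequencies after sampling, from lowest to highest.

1.86 kHz, 2.5 kHz

fs/2 = 8.07 kHz.
34.78 kHz mod fs = 2.5 kHz.
2.5 kHz ≤ fs/2 = 8.07 kHz, appears at 2.5 kHz.
66.42 kHz mod fs = 1.86 kHz.
1.86 kHz ≤ fs/2 = 8.07 kHz, appears at 1.86 kHz.
82.56 kHz mod fs = 1.86 kHz.
1.86 kHz ≤ fs/2 = 8.07 kHz, appears at 1.86 kHz.
Distinct values: {1.86 kHz, 2.5 kHz}.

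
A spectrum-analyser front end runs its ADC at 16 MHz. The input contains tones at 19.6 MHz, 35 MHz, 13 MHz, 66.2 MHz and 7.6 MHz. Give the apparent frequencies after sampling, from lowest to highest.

2.2 MHz, 3 MHz, 3.6 MHz, 7.6 MHz

fs/2 = 8 MHz.
19.6 MHz mod fs = 3.6 MHz.
3.6 MHz ≤ fs/2 = 8 MHz, appears at 3.6 MHz.
35 MHz mod fs = 3 MHz.
3 MHz ≤ fs/2 = 8 MHz, appears at 3 MHz.
13 MHz > fs/2 = 8 MHz, folds to fs − 13 MHz = 3 MHz.
66.2 MHz mod fs = 2.2 MHz.
2.2 MHz ≤ fs/2 = 8 MHz, appears at 2.2 MHz.
7.6 MHz ≤ fs/2 = 8 MHz, passes unchanged.
Distinct values: {2.2 MHz, 3 MHz, 3.6 MHz, 7.6 MHz}.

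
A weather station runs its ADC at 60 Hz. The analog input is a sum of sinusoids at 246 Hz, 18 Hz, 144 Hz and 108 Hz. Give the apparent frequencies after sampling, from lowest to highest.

6 Hz, 12 Hz, 18 Hz, 24 Hz

fs/2 = 30 Hz.
246 Hz mod fs = 6 Hz.
6 Hz ≤ fs/2 = 30 Hz, appears at 6 Hz.
18 Hz ≤ fs/2 = 30 Hz, passes unchanged.
144 Hz mod fs = 24 Hz.
24 Hz ≤ fs/2 = 30 Hz, appears at 24 Hz.
108 Hz mod fs = 48 Hz.
48 Hz > fs/2 = 30 Hz, folds to fs − 48 Hz = 12 Hz.
Distinct values: {6 Hz, 12 Hz, 18 Hz, 24 Hz}.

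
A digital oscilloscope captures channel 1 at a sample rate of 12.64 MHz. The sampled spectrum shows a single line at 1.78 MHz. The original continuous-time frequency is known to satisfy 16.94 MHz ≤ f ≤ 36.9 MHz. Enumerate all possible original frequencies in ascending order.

Frequencies that alias to 1.78 MHz are k·fs ± 1.78 MHz for integer k ≥ 0.
k=0: 1.78 MHz.
k=1: 10.86 MHz, 14.42 MHz.
k=2: 23.5 MHz, 27.06 MHz.
k=3: 36.14 MHz, 39.7 MHz.
k=4: 48.78 MHz, 52.34 MHz.
Within [16.94 MHz, 36.9 MHz]: 23.5 MHz, 27.06 MHz, 36.14 MHz.

23.5 MHz, 27.06 MHz, 36.14 MHz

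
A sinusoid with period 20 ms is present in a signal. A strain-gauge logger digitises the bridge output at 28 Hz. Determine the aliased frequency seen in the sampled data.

T = 20 ms → f = 1/T = 50 Hz.
50 Hz mod fs = 22 Hz.
22 Hz > fs/2 = 14 Hz, folds to fs − 22 Hz = 6 Hz.

6 Hz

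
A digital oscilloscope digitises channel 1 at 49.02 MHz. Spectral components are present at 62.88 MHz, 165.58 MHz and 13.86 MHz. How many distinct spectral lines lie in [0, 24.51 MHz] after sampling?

fs/2 = 24.51 MHz.
62.88 MHz mod fs = 13.86 MHz.
13.86 MHz ≤ fs/2 = 24.51 MHz, appears at 13.86 MHz.
165.58 MHz mod fs = 18.52 MHz.
18.52 MHz ≤ fs/2 = 24.51 MHz, appears at 18.52 MHz.
13.86 MHz ≤ fs/2 = 24.51 MHz, passes unchanged.
Distinct values: {13.86 MHz, 18.52 MHz} → 2.

2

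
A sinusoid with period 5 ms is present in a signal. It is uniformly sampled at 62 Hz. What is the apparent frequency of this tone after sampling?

T = 5 ms → f = 1/T = 200 Hz.
200 Hz mod fs = 14 Hz.
14 Hz ≤ fs/2 = 31 Hz, appears at 14 Hz.

14 Hz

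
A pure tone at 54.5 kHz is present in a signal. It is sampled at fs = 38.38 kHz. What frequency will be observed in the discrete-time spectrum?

16.12 kHz

54.5 kHz mod fs = 16.12 kHz.
16.12 kHz ≤ fs/2 = 19.19 kHz, appears at 16.12 kHz.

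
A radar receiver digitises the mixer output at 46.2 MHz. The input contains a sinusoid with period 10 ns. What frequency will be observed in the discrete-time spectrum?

7.6 MHz

T = 10 ns → f = 1/T = 100 MHz.
100 MHz mod fs = 7.6 MHz.
7.6 MHz ≤ fs/2 = 23.1 MHz, appears at 7.6 MHz.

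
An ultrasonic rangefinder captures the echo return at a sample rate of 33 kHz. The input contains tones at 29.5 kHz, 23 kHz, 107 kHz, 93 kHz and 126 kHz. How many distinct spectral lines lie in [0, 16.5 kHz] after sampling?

4

fs/2 = 16.5 kHz.
29.5 kHz > fs/2 = 16.5 kHz, folds to fs − 29.5 kHz = 3.5 kHz.
23 kHz > fs/2 = 16.5 kHz, folds to fs − 23 kHz = 10 kHz.
107 kHz mod fs = 8 kHz.
8 kHz ≤ fs/2 = 16.5 kHz, appears at 8 kHz.
93 kHz mod fs = 27 kHz.
27 kHz > fs/2 = 16.5 kHz, folds to fs − 27 kHz = 6 kHz.
126 kHz mod fs = 27 kHz.
27 kHz > fs/2 = 16.5 kHz, folds to fs − 27 kHz = 6 kHz.
Distinct values: {3.5 kHz, 6 kHz, 8 kHz, 10 kHz} → 4.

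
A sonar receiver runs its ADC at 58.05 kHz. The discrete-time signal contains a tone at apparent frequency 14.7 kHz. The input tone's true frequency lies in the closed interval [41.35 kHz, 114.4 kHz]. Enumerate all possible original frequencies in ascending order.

Frequencies that alias to 14.7 kHz are k·fs ± 14.7 kHz for integer k ≥ 0.
k=0: 14.7 kHz.
k=1: 43.35 kHz, 72.75 kHz.
k=2: 101.4 kHz, 130.8 kHz.
k=3: 159.45 kHz, 188.85 kHz.
Within [41.35 kHz, 114.4 kHz]: 43.35 kHz, 72.75 kHz, 101.4 kHz.

43.35 kHz, 72.75 kHz, 101.4 kHz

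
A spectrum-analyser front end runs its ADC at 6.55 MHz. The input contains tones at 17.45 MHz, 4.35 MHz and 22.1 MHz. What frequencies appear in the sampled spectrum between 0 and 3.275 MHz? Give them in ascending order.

2.2 MHz, 2.45 MHz

fs/2 = 3.275 MHz.
17.45 MHz mod fs = 4.35 MHz.
4.35 MHz > fs/2 = 3.275 MHz, folds to fs − 4.35 MHz = 2.2 MHz.
4.35 MHz > fs/2 = 3.275 MHz, folds to fs − 4.35 MHz = 2.2 MHz.
22.1 MHz mod fs = 2.45 MHz.
2.45 MHz ≤ fs/2 = 3.275 MHz, appears at 2.45 MHz.
Distinct values: {2.2 MHz, 2.45 MHz}.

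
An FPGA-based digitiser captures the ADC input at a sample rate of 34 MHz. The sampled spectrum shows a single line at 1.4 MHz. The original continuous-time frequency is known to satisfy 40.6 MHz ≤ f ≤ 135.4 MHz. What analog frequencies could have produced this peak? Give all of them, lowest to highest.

66.6 MHz, 69.4 MHz, 100.6 MHz, 103.4 MHz, 134.6 MHz

Frequencies that alias to 1.4 MHz are k·fs ± 1.4 MHz for integer k ≥ 0.
k=0: 1.4 MHz.
k=1: 32.6 MHz, 35.4 MHz.
k=2: 66.6 MHz, 69.4 MHz.
k=3: 100.6 MHz, 103.4 MHz.
k=4: 134.6 MHz, 137.4 MHz.
k=5: 168.6 MHz, 171.4 MHz.
Within [40.6 MHz, 135.4 MHz]: 66.6 MHz, 69.4 MHz, 100.6 MHz, 103.4 MHz, 134.6 MHz.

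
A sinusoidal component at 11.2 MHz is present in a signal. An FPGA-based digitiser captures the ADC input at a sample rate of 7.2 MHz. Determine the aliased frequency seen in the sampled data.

3.2 MHz

11.2 MHz mod fs = 4 MHz.
4 MHz > fs/2 = 3.6 MHz, folds to fs − 4 MHz = 3.2 MHz.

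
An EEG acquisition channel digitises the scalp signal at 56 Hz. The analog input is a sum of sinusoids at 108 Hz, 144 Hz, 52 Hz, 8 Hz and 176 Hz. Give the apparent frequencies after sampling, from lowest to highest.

4 Hz, 8 Hz, 24 Hz

fs/2 = 28 Hz.
108 Hz mod fs = 52 Hz.
52 Hz > fs/2 = 28 Hz, folds to fs − 52 Hz = 4 Hz.
144 Hz mod fs = 32 Hz.
32 Hz > fs/2 = 28 Hz, folds to fs − 32 Hz = 24 Hz.
52 Hz > fs/2 = 28 Hz, folds to fs − 52 Hz = 4 Hz.
8 Hz ≤ fs/2 = 28 Hz, passes unchanged.
176 Hz mod fs = 8 Hz.
8 Hz ≤ fs/2 = 28 Hz, appears at 8 Hz.
Distinct values: {4 Hz, 8 Hz, 24 Hz}.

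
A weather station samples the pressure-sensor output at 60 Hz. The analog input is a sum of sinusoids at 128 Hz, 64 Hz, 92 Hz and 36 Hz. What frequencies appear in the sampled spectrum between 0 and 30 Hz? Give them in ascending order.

fs/2 = 30 Hz.
128 Hz mod fs = 8 Hz.
8 Hz ≤ fs/2 = 30 Hz, appears at 8 Hz.
64 Hz mod fs = 4 Hz.
4 Hz ≤ fs/2 = 30 Hz, appears at 4 Hz.
92 Hz mod fs = 32 Hz.
32 Hz > fs/2 = 30 Hz, folds to fs − 32 Hz = 28 Hz.
36 Hz > fs/2 = 30 Hz, folds to fs − 36 Hz = 24 Hz.
Distinct values: {4 Hz, 8 Hz, 24 Hz, 28 Hz}.

4 Hz, 8 Hz, 24 Hz, 28 Hz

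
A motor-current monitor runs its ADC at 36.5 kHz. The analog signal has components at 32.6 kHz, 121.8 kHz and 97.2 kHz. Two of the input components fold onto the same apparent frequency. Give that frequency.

fs/2 = 18.25 kHz.
32.6 kHz > fs/2 = 18.25 kHz, folds to fs − 32.6 kHz = 3.9 kHz.
121.8 kHz mod fs = 12.3 kHz.
12.3 kHz ≤ fs/2 = 18.25 kHz, appears at 12.3 kHz.
97.2 kHz mod fs = 24.2 kHz.
24.2 kHz > fs/2 = 18.25 kHz, folds to fs − 24.2 kHz = 12.3 kHz.
97.2 kHz and 121.8 kHz both map to 12.3 kHz.

12.3 kHz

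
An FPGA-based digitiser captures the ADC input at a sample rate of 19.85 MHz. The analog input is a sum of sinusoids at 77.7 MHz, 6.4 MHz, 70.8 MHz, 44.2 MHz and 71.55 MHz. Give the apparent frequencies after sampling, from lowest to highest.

fs/2 = 9.925 MHz.
77.7 MHz mod fs = 18.15 MHz.
18.15 MHz > fs/2 = 9.925 MHz, folds to fs − 18.15 MHz = 1.7 MHz.
6.4 MHz ≤ fs/2 = 9.925 MHz, passes unchanged.
70.8 MHz mod fs = 11.25 MHz.
11.25 MHz > fs/2 = 9.925 MHz, folds to fs − 11.25 MHz = 8.6 MHz.
44.2 MHz mod fs = 4.5 MHz.
4.5 MHz ≤ fs/2 = 9.925 MHz, appears at 4.5 MHz.
71.55 MHz mod fs = 12 MHz.
12 MHz > fs/2 = 9.925 MHz, folds to fs − 12 MHz = 7.85 MHz.
Distinct values: {1.7 MHz, 4.5 MHz, 6.4 MHz, 7.85 MHz, 8.6 MHz}.

1.7 MHz, 4.5 MHz, 6.4 MHz, 7.85 MHz, 8.6 MHz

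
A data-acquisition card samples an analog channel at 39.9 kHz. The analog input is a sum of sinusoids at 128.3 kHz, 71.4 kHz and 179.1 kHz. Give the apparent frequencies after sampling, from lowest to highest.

8.4 kHz, 8.6 kHz, 19.5 kHz

fs/2 = 19.95 kHz.
128.3 kHz mod fs = 8.6 kHz.
8.6 kHz ≤ fs/2 = 19.95 kHz, appears at 8.6 kHz.
71.4 kHz mod fs = 31.5 kHz.
31.5 kHz > fs/2 = 19.95 kHz, folds to fs − 31.5 kHz = 8.4 kHz.
179.1 kHz mod fs = 19.5 kHz.
19.5 kHz ≤ fs/2 = 19.95 kHz, appears at 19.5 kHz.
Distinct values: {8.4 kHz, 8.6 kHz, 19.5 kHz}.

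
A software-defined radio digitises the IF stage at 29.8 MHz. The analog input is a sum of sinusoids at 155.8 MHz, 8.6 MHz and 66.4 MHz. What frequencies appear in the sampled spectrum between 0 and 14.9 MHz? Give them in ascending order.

fs/2 = 14.9 MHz.
155.8 MHz mod fs = 6.8 MHz.
6.8 MHz ≤ fs/2 = 14.9 MHz, appears at 6.8 MHz.
8.6 MHz ≤ fs/2 = 14.9 MHz, passes unchanged.
66.4 MHz mod fs = 6.8 MHz.
6.8 MHz ≤ fs/2 = 14.9 MHz, appears at 6.8 MHz.
Distinct values: {6.8 MHz, 8.6 MHz}.

6.8 MHz, 8.6 MHz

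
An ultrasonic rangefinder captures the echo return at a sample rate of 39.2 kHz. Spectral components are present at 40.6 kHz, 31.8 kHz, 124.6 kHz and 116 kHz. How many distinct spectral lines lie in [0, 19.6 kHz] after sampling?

fs/2 = 19.6 kHz.
40.6 kHz mod fs = 1.4 kHz.
1.4 kHz ≤ fs/2 = 19.6 kHz, appears at 1.4 kHz.
31.8 kHz > fs/2 = 19.6 kHz, folds to fs − 31.8 kHz = 7.4 kHz.
124.6 kHz mod fs = 7 kHz.
7 kHz ≤ fs/2 = 19.6 kHz, appears at 7 kHz.
116 kHz mod fs = 37.6 kHz.
37.6 kHz > fs/2 = 19.6 kHz, folds to fs − 37.6 kHz = 1.6 kHz.
Distinct values: {1.4 kHz, 1.6 kHz, 7 kHz, 7.4 kHz} → 4.

4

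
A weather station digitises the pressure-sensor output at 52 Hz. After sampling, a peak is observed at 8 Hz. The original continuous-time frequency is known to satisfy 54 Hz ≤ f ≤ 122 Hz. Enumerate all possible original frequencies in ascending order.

Frequencies that alias to 8 Hz are k·fs ± 8 Hz for integer k ≥ 0.
k=0: 8 Hz.
k=1: 44 Hz, 60 Hz.
k=2: 96 Hz, 112 Hz.
k=3: 148 Hz, 164 Hz.
Within [54 Hz, 122 Hz]: 60 Hz, 96 Hz, 112 Hz.

60 Hz, 96 Hz, 112 Hz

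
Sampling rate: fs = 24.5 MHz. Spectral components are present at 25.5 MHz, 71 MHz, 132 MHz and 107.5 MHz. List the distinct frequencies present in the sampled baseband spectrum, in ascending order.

fs/2 = 12.25 MHz.
25.5 MHz mod fs = 1 MHz.
1 MHz ≤ fs/2 = 12.25 MHz, appears at 1 MHz.
71 MHz mod fs = 22 MHz.
22 MHz > fs/2 = 12.25 MHz, folds to fs − 22 MHz = 2.5 MHz.
132 MHz mod fs = 9.5 MHz.
9.5 MHz ≤ fs/2 = 12.25 MHz, appears at 9.5 MHz.
107.5 MHz mod fs = 9.5 MHz.
9.5 MHz ≤ fs/2 = 12.25 MHz, appears at 9.5 MHz.
Distinct values: {1 MHz, 2.5 MHz, 9.5 MHz}.

1 MHz, 2.5 MHz, 9.5 MHz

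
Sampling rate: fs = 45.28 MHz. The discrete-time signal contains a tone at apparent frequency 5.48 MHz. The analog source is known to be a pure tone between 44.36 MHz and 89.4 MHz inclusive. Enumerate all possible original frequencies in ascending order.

Frequencies that alias to 5.48 MHz are k·fs ± 5.48 MHz for integer k ≥ 0.
k=0: 5.48 MHz.
k=1: 39.8 MHz, 50.76 MHz.
k=2: 85.08 MHz, 96.04 MHz.
k=3: 130.36 MHz, 141.32 MHz.
Within [44.36 MHz, 89.4 MHz]: 50.76 MHz, 85.08 MHz.

50.76 MHz, 85.08 MHz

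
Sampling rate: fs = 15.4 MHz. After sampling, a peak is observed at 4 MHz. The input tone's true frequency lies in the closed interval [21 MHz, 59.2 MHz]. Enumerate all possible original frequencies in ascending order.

26.8 MHz, 34.8 MHz, 42.2 MHz, 50.2 MHz, 57.6 MHz

Frequencies that alias to 4 MHz are k·fs ± 4 MHz for integer k ≥ 0.
k=0: 4 MHz.
k=1: 11.4 MHz, 19.4 MHz.
k=2: 26.8 MHz, 34.8 MHz.
k=3: 42.2 MHz, 50.2 MHz.
k=4: 57.6 MHz, 65.6 MHz.
k=5: 73 MHz, 81 MHz.
Within [21 MHz, 59.2 MHz]: 26.8 MHz, 34.8 MHz, 42.2 MHz, 50.2 MHz, 57.6 MHz.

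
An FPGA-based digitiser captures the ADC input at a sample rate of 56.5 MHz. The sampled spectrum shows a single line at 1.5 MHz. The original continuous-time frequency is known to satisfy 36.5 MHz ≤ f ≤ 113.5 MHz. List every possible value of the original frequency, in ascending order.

Frequencies that alias to 1.5 MHz are k·fs ± 1.5 MHz for integer k ≥ 0.
k=0: 1.5 MHz.
k=1: 55 MHz, 58 MHz.
k=2: 111.5 MHz, 114.5 MHz.
k=3: 168 MHz, 171 MHz.
Within [36.5 MHz, 113.5 MHz]: 55 MHz, 58 MHz, 111.5 MHz.

55 MHz, 58 MHz, 111.5 MHz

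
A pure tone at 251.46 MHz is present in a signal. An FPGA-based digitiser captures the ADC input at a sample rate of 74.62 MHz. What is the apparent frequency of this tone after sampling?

27.6 MHz

251.46 MHz mod fs = 27.6 MHz.
27.6 MHz ≤ fs/2 = 37.31 MHz, appears at 27.6 MHz.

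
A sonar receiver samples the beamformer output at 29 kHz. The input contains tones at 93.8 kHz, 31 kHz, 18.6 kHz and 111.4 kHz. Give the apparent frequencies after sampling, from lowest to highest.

fs/2 = 14.5 kHz.
93.8 kHz mod fs = 6.8 kHz.
6.8 kHz ≤ fs/2 = 14.5 kHz, appears at 6.8 kHz.
31 kHz mod fs = 2 kHz.
2 kHz ≤ fs/2 = 14.5 kHz, appears at 2 kHz.
18.6 kHz > fs/2 = 14.5 kHz, folds to fs − 18.6 kHz = 10.4 kHz.
111.4 kHz mod fs = 24.4 kHz.
24.4 kHz > fs/2 = 14.5 kHz, folds to fs − 24.4 kHz = 4.6 kHz.
Distinct values: {2 kHz, 4.6 kHz, 6.8 kHz, 10.4 kHz}.

2 kHz, 4.6 kHz, 6.8 kHz, 10.4 kHz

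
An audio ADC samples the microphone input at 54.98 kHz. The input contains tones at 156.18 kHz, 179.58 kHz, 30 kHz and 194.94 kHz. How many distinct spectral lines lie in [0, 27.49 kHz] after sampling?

3

fs/2 = 27.49 kHz.
156.18 kHz mod fs = 46.22 kHz.
46.22 kHz > fs/2 = 27.49 kHz, folds to fs − 46.22 kHz = 8.76 kHz.
179.58 kHz mod fs = 14.64 kHz.
14.64 kHz ≤ fs/2 = 27.49 kHz, appears at 14.64 kHz.
30 kHz > fs/2 = 27.49 kHz, folds to fs − 30 kHz = 24.98 kHz.
194.94 kHz mod fs = 30 kHz.
30 kHz > fs/2 = 27.49 kHz, folds to fs − 30 kHz = 24.98 kHz.
Distinct values: {8.76 kHz, 14.64 kHz, 24.98 kHz} → 3.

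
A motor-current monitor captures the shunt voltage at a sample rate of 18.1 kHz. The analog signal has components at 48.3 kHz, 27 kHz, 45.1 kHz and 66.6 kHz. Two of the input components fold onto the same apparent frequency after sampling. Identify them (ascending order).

fs/2 = 9.05 kHz.
48.3 kHz mod fs = 12.1 kHz.
12.1 kHz > fs/2 = 9.05 kHz, folds to fs − 12.1 kHz = 6 kHz.
27 kHz mod fs = 8.9 kHz.
8.9 kHz ≤ fs/2 = 9.05 kHz, appears at 8.9 kHz.
45.1 kHz mod fs = 8.9 kHz.
8.9 kHz ≤ fs/2 = 9.05 kHz, appears at 8.9 kHz.
66.6 kHz mod fs = 12.3 kHz.
12.3 kHz > fs/2 = 9.05 kHz, folds to fs − 12.3 kHz = 5.8 kHz.
27 kHz and 45.1 kHz both map to 8.9 kHz.

27 kHz, 45.1 kHz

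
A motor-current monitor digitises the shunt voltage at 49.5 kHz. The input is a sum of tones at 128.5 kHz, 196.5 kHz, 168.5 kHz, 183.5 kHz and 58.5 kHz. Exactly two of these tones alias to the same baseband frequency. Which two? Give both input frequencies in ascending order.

128.5 kHz, 168.5 kHz

fs/2 = 24.75 kHz.
128.5 kHz mod fs = 29.5 kHz.
29.5 kHz > fs/2 = 24.75 kHz, folds to fs − 29.5 kHz = 20 kHz.
196.5 kHz mod fs = 48 kHz.
48 kHz > fs/2 = 24.75 kHz, folds to fs − 48 kHz = 1.5 kHz.
168.5 kHz mod fs = 20 kHz.
20 kHz ≤ fs/2 = 24.75 kHz, appears at 20 kHz.
183.5 kHz mod fs = 35 kHz.
35 kHz > fs/2 = 24.75 kHz, folds to fs − 35 kHz = 14.5 kHz.
58.5 kHz mod fs = 9 kHz.
9 kHz ≤ fs/2 = 24.75 kHz, appears at 9 kHz.
128.5 kHz and 168.5 kHz both map to 20 kHz.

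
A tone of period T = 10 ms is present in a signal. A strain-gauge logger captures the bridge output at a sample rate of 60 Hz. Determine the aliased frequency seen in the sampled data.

20 Hz

T = 10 ms → f = 1/T = 100 Hz.
100 Hz mod fs = 40 Hz.
40 Hz > fs/2 = 30 Hz, folds to fs − 40 Hz = 20 Hz.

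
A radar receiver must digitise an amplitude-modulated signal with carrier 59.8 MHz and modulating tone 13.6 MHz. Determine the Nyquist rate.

AM sidebands sit at fc ± fm = 46.2 MHz and 73.4 MHz.
Highest-frequency component: 73.4 MHz.
Nyquist rate = 2 × 73.4 MHz = 146.8 MHz.

146.8 MHz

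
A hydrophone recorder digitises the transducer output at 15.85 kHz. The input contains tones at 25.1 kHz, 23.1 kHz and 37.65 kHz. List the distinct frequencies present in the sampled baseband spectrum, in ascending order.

5.95 kHz, 6.6 kHz, 7.25 kHz

fs/2 = 7.925 kHz.
25.1 kHz mod fs = 9.25 kHz.
9.25 kHz > fs/2 = 7.925 kHz, folds to fs − 9.25 kHz = 6.6 kHz.
23.1 kHz mod fs = 7.25 kHz.
7.25 kHz ≤ fs/2 = 7.925 kHz, appears at 7.25 kHz.
37.65 kHz mod fs = 5.95 kHz.
5.95 kHz ≤ fs/2 = 7.925 kHz, appears at 5.95 kHz.
Distinct values: {5.95 kHz, 6.6 kHz, 7.25 kHz}.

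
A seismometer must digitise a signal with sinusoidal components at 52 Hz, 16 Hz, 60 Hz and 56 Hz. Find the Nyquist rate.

Highest-frequency component: 60 Hz.
Nyquist rate = 2 × 60 Hz = 120 Hz.

120 Hz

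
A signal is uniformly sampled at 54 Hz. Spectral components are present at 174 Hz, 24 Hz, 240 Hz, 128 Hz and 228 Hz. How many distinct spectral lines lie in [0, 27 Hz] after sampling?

fs/2 = 27 Hz.
174 Hz mod fs = 12 Hz.
12 Hz ≤ fs/2 = 27 Hz, appears at 12 Hz.
24 Hz ≤ fs/2 = 27 Hz, passes unchanged.
240 Hz mod fs = 24 Hz.
24 Hz ≤ fs/2 = 27 Hz, appears at 24 Hz.
128 Hz mod fs = 20 Hz.
20 Hz ≤ fs/2 = 27 Hz, appears at 20 Hz.
228 Hz mod fs = 12 Hz.
12 Hz ≤ fs/2 = 27 Hz, appears at 12 Hz.
Distinct values: {12 Hz, 20 Hz, 24 Hz} → 3.

3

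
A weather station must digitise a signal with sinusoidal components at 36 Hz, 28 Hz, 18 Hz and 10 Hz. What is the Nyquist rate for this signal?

72 Hz

Highest-frequency component: 36 Hz.
Nyquist rate = 2 × 36 Hz = 72 Hz.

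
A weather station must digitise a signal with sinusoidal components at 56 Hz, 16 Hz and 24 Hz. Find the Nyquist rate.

112 Hz

Highest-frequency component: 56 Hz.
Nyquist rate = 2 × 56 Hz = 112 Hz.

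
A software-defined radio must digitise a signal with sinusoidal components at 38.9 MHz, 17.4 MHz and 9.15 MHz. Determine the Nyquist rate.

77.8 MHz

Highest-frequency component: 38.9 MHz.
Nyquist rate = 2 × 38.9 MHz = 77.8 MHz.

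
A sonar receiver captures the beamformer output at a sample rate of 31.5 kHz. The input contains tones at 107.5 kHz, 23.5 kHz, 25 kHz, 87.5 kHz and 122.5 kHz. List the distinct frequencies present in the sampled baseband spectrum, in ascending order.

fs/2 = 15.75 kHz.
107.5 kHz mod fs = 13 kHz.
13 kHz ≤ fs/2 = 15.75 kHz, appears at 13 kHz.
23.5 kHz > fs/2 = 15.75 kHz, folds to fs − 23.5 kHz = 8 kHz.
25 kHz > fs/2 = 15.75 kHz, folds to fs − 25 kHz = 6.5 kHz.
87.5 kHz mod fs = 24.5 kHz.
24.5 kHz > fs/2 = 15.75 kHz, folds to fs − 24.5 kHz = 7 kHz.
122.5 kHz mod fs = 28 kHz.
28 kHz > fs/2 = 15.75 kHz, folds to fs − 28 kHz = 3.5 kHz.
Distinct values: {3.5 kHz, 6.5 kHz, 7 kHz, 8 kHz, 13 kHz}.

3.5 kHz, 6.5 kHz, 7 kHz, 8 kHz, 13 kHz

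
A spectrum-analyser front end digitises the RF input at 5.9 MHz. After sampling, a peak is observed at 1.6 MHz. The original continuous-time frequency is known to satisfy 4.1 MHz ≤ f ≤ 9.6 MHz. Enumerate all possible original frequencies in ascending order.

Frequencies that alias to 1.6 MHz are k·fs ± 1.6 MHz for integer k ≥ 0.
k=0: 1.6 MHz.
k=1: 4.3 MHz, 7.5 MHz.
k=2: 10.2 MHz, 13.4 MHz.
Within [4.1 MHz, 9.6 MHz]: 4.3 MHz, 7.5 MHz.

4.3 MHz, 7.5 MHz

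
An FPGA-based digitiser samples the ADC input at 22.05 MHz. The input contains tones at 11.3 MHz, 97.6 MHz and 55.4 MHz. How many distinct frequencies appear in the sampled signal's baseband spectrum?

fs/2 = 11.025 MHz.
11.3 MHz > fs/2 = 11.025 MHz, folds to fs − 11.3 MHz = 10.75 MHz.
97.6 MHz mod fs = 9.4 MHz.
9.4 MHz ≤ fs/2 = 11.025 MHz, appears at 9.4 MHz.
55.4 MHz mod fs = 11.3 MHz.
11.3 MHz > fs/2 = 11.025 MHz, folds to fs − 11.3 MHz = 10.75 MHz.
Distinct values: {9.4 MHz, 10.75 MHz} → 2.

2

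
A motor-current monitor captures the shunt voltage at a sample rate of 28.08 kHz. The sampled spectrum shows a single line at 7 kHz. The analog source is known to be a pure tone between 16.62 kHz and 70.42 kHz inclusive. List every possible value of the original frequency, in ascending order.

21.08 kHz, 35.08 kHz, 49.16 kHz, 63.16 kHz

Frequencies that alias to 7 kHz are k·fs ± 7 kHz for integer k ≥ 0.
k=0: 7 kHz.
k=1: 21.08 kHz, 35.08 kHz.
k=2: 49.16 kHz, 63.16 kHz.
k=3: 77.24 kHz, 91.24 kHz.
Within [16.62 kHz, 70.42 kHz]: 21.08 kHz, 35.08 kHz, 49.16 kHz, 63.16 kHz.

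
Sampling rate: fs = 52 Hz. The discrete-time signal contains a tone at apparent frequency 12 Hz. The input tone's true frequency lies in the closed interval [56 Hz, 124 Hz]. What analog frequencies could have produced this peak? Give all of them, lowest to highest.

64 Hz, 92 Hz, 116 Hz

Frequencies that alias to 12 Hz are k·fs ± 12 Hz for integer k ≥ 0.
k=0: 12 Hz.
k=1: 40 Hz, 64 Hz.
k=2: 92 Hz, 116 Hz.
k=3: 144 Hz, 168 Hz.
Within [56 Hz, 124 Hz]: 64 Hz, 92 Hz, 116 Hz.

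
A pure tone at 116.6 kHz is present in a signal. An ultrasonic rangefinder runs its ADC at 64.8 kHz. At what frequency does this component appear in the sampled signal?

116.6 kHz mod fs = 51.8 kHz.
51.8 kHz > fs/2 = 32.4 kHz, folds to fs − 51.8 kHz = 13 kHz.

13 kHz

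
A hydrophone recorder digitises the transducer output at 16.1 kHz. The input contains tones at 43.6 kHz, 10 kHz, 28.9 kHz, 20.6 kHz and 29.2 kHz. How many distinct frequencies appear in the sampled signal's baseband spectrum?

5

fs/2 = 8.05 kHz.
43.6 kHz mod fs = 11.4 kHz.
11.4 kHz > fs/2 = 8.05 kHz, folds to fs − 11.4 kHz = 4.7 kHz.
10 kHz > fs/2 = 8.05 kHz, folds to fs − 10 kHz = 6.1 kHz.
28.9 kHz mod fs = 12.8 kHz.
12.8 kHz > fs/2 = 8.05 kHz, folds to fs − 12.8 kHz = 3.3 kHz.
20.6 kHz mod fs = 4.5 kHz.
4.5 kHz ≤ fs/2 = 8.05 kHz, appears at 4.5 kHz.
29.2 kHz mod fs = 13.1 kHz.
13.1 kHz > fs/2 = 8.05 kHz, folds to fs − 13.1 kHz = 3 kHz.
Distinct values: {3 kHz, 3.3 kHz, 4.5 kHz, 4.7 kHz, 6.1 kHz} → 5.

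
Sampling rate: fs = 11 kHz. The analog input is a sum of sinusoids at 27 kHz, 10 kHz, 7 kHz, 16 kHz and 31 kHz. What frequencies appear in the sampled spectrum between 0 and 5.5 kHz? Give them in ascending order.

fs/2 = 5.5 kHz.
27 kHz mod fs = 5 kHz.
5 kHz ≤ fs/2 = 5.5 kHz, appears at 5 kHz.
10 kHz > fs/2 = 5.5 kHz, folds to fs − 10 kHz = 1 kHz.
7 kHz > fs/2 = 5.5 kHz, folds to fs − 7 kHz = 4 kHz.
16 kHz mod fs = 5 kHz.
5 kHz ≤ fs/2 = 5.5 kHz, appears at 5 kHz.
31 kHz mod fs = 9 kHz.
9 kHz > fs/2 = 5.5 kHz, folds to fs − 9 kHz = 2 kHz.
Distinct values: {1 kHz, 2 kHz, 4 kHz, 5 kHz}.

1 kHz, 2 kHz, 4 kHz, 5 kHz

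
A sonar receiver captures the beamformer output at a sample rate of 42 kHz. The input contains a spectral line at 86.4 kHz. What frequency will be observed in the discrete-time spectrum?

2.4 kHz

86.4 kHz mod fs = 2.4 kHz.
2.4 kHz ≤ fs/2 = 21 kHz, appears at 2.4 kHz.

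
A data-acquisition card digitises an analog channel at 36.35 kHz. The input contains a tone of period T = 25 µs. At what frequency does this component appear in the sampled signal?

3.65 kHz

T = 25 µs → f = 1/T = 40 kHz.
40 kHz mod fs = 3.65 kHz.
3.65 kHz ≤ fs/2 = 18.175 kHz, appears at 3.65 kHz.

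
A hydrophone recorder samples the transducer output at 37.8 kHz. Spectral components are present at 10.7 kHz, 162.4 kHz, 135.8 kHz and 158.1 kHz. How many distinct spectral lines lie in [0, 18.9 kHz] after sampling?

4

fs/2 = 18.9 kHz.
10.7 kHz ≤ fs/2 = 18.9 kHz, passes unchanged.
162.4 kHz mod fs = 11.2 kHz.
11.2 kHz ≤ fs/2 = 18.9 kHz, appears at 11.2 kHz.
135.8 kHz mod fs = 22.4 kHz.
22.4 kHz > fs/2 = 18.9 kHz, folds to fs − 22.4 kHz = 15.4 kHz.
158.1 kHz mod fs = 6.9 kHz.
6.9 kHz ≤ fs/2 = 18.9 kHz, appears at 6.9 kHz.
Distinct values: {6.9 kHz, 10.7 kHz, 11.2 kHz, 15.4 kHz} → 4.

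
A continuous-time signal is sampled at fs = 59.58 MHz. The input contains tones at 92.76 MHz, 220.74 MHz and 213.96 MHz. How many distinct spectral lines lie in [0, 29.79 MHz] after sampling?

3

fs/2 = 29.79 MHz.
92.76 MHz mod fs = 33.18 MHz.
33.18 MHz > fs/2 = 29.79 MHz, folds to fs − 33.18 MHz = 26.4 MHz.
220.74 MHz mod fs = 42 MHz.
42 MHz > fs/2 = 29.79 MHz, folds to fs − 42 MHz = 17.58 MHz.
213.96 MHz mod fs = 35.22 MHz.
35.22 MHz > fs/2 = 29.79 MHz, folds to fs − 35.22 MHz = 24.36 MHz.
Distinct values: {17.58 MHz, 24.36 MHz, 26.4 MHz} → 3.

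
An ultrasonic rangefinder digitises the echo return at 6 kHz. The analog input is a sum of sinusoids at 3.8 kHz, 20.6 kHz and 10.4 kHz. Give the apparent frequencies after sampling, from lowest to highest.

fs/2 = 3 kHz.
3.8 kHz > fs/2 = 3 kHz, folds to fs − 3.8 kHz = 2.2 kHz.
20.6 kHz mod fs = 2.6 kHz.
2.6 kHz ≤ fs/2 = 3 kHz, appears at 2.6 kHz.
10.4 kHz mod fs = 4.4 kHz.
4.4 kHz > fs/2 = 3 kHz, folds to fs − 4.4 kHz = 1.6 kHz.
Distinct values: {1.6 kHz, 2.2 kHz, 2.6 kHz}.

1.6 kHz, 2.2 kHz, 2.6 kHz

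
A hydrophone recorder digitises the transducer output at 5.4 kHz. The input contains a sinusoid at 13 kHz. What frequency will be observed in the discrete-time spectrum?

13 kHz mod fs = 2.2 kHz.
2.2 kHz ≤ fs/2 = 2.7 kHz, appears at 2.2 kHz.

2.2 kHz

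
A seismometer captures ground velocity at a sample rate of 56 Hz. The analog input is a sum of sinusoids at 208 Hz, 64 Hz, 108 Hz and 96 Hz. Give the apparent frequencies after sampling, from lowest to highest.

fs/2 = 28 Hz.
208 Hz mod fs = 40 Hz.
40 Hz > fs/2 = 28 Hz, folds to fs − 40 Hz = 16 Hz.
64 Hz mod fs = 8 Hz.
8 Hz ≤ fs/2 = 28 Hz, appears at 8 Hz.
108 Hz mod fs = 52 Hz.
52 Hz > fs/2 = 28 Hz, folds to fs − 52 Hz = 4 Hz.
96 Hz mod fs = 40 Hz.
40 Hz > fs/2 = 28 Hz, folds to fs − 40 Hz = 16 Hz.
Distinct values: {4 Hz, 8 Hz, 16 Hz}.

4 Hz, 8 Hz, 16 Hz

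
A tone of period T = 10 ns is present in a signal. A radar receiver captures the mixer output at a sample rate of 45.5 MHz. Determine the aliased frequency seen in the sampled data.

T = 10 ns → f = 1/T = 100 MHz.
100 MHz mod fs = 9 MHz.
9 MHz ≤ fs/2 = 22.75 MHz, appears at 9 MHz.

9 MHz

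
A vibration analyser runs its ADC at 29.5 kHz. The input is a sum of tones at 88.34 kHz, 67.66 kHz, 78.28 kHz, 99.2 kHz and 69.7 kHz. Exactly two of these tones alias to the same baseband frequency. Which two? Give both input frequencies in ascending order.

fs/2 = 14.75 kHz.
88.34 kHz mod fs = 29.34 kHz.
29.34 kHz > fs/2 = 14.75 kHz, folds to fs − 29.34 kHz = 0.16 kHz.
67.66 kHz mod fs = 8.66 kHz.
8.66 kHz ≤ fs/2 = 14.75 kHz, appears at 8.66 kHz.
78.28 kHz mod fs = 19.28 kHz.
19.28 kHz > fs/2 = 14.75 kHz, folds to fs − 19.28 kHz = 10.22 kHz.
99.2 kHz mod fs = 10.7 kHz.
10.7 kHz ≤ fs/2 = 14.75 kHz, appears at 10.7 kHz.
69.7 kHz mod fs = 10.7 kHz.
10.7 kHz ≤ fs/2 = 14.75 kHz, appears at 10.7 kHz.
69.7 kHz and 99.2 kHz both map to 10.7 kHz.

69.7 kHz, 99.2 kHz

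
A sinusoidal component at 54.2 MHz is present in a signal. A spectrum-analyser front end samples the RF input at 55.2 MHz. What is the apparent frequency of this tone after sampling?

1 MHz

54.2 MHz > fs/2 = 27.6 MHz, folds to fs − 54.2 MHz = 1 MHz.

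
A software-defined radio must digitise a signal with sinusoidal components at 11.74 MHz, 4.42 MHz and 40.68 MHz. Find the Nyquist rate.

81.36 MHz

Highest-frequency component: 40.68 MHz.
Nyquist rate = 2 × 40.68 MHz = 81.36 MHz.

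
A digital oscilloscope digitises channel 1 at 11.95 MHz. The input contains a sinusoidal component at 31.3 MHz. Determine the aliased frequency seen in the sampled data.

31.3 MHz mod fs = 7.4 MHz.
7.4 MHz > fs/2 = 5.975 MHz, folds to fs − 7.4 MHz = 4.55 MHz.

4.55 MHz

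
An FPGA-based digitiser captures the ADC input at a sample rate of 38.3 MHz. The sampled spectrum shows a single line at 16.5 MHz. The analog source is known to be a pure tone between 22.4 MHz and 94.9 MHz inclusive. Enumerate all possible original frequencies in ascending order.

Frequencies that alias to 16.5 MHz are k·fs ± 16.5 MHz for integer k ≥ 0.
k=0: 16.5 MHz.
k=1: 21.8 MHz, 54.8 MHz.
k=2: 60.1 MHz, 93.1 MHz.
k=3: 98.4 MHz, 131.4 MHz.
Within [22.4 MHz, 94.9 MHz]: 54.8 MHz, 60.1 MHz, 93.1 MHz.

54.8 MHz, 60.1 MHz, 93.1 MHz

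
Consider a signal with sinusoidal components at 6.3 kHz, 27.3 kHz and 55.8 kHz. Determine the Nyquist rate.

Highest-frequency component: 55.8 kHz.
Nyquist rate = 2 × 55.8 kHz = 111.6 kHz.

111.6 kHz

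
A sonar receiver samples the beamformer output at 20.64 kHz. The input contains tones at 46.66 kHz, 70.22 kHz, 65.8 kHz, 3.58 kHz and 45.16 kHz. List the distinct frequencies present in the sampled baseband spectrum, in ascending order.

3.58 kHz, 3.88 kHz, 5.38 kHz, 8.3 kHz

fs/2 = 10.32 kHz.
46.66 kHz mod fs = 5.38 kHz.
5.38 kHz ≤ fs/2 = 10.32 kHz, appears at 5.38 kHz.
70.22 kHz mod fs = 8.3 kHz.
8.3 kHz ≤ fs/2 = 10.32 kHz, appears at 8.3 kHz.
65.8 kHz mod fs = 3.88 kHz.
3.88 kHz ≤ fs/2 = 10.32 kHz, appears at 3.88 kHz.
3.58 kHz ≤ fs/2 = 10.32 kHz, passes unchanged.
45.16 kHz mod fs = 3.88 kHz.
3.88 kHz ≤ fs/2 = 10.32 kHz, appears at 3.88 kHz.
Distinct values: {3.58 kHz, 3.88 kHz, 5.38 kHz, 8.3 kHz}.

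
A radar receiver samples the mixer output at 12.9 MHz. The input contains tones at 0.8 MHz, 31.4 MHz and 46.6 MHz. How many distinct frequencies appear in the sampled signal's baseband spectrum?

3

fs/2 = 6.45 MHz.
0.8 MHz ≤ fs/2 = 6.45 MHz, passes unchanged.
31.4 MHz mod fs = 5.6 MHz.
5.6 MHz ≤ fs/2 = 6.45 MHz, appears at 5.6 MHz.
46.6 MHz mod fs = 7.9 MHz.
7.9 MHz > fs/2 = 6.45 MHz, folds to fs − 7.9 MHz = 5 MHz.
Distinct values: {0.8 MHz, 5 MHz, 5.6 MHz} → 3.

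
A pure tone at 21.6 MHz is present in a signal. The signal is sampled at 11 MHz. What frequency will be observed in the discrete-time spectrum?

21.6 MHz mod fs = 10.6 MHz.
10.6 MHz > fs/2 = 5.5 MHz, folds to fs − 10.6 MHz = 0.4 MHz.

0.4 MHz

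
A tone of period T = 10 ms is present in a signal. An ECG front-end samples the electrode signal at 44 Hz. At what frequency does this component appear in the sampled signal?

12 Hz

T = 10 ms → f = 1/T = 100 Hz.
100 Hz mod fs = 12 Hz.
12 Hz ≤ fs/2 = 22 Hz, appears at 12 Hz.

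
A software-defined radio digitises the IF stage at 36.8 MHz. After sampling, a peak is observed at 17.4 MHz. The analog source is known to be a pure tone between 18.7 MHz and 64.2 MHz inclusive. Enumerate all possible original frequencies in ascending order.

Frequencies that alias to 17.4 MHz are k·fs ± 17.4 MHz for integer k ≥ 0.
k=0: 17.4 MHz.
k=1: 19.4 MHz, 54.2 MHz.
k=2: 56.2 MHz, 91 MHz.
k=3: 93 MHz, 127.8 MHz.
Within [18.7 MHz, 64.2 MHz]: 19.4 MHz, 54.2 MHz, 56.2 MHz.

19.4 MHz, 54.2 MHz, 56.2 MHz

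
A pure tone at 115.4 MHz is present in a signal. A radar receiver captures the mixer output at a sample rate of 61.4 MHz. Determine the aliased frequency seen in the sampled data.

115.4 MHz mod fs = 54 MHz.
54 MHz > fs/2 = 30.7 MHz, folds to fs − 54 MHz = 7.4 MHz.

7.4 MHz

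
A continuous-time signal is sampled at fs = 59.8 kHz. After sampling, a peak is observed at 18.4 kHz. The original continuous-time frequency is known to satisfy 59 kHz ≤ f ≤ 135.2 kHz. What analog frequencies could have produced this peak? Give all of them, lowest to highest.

78.2 kHz, 101.2 kHz

Frequencies that alias to 18.4 kHz are k·fs ± 18.4 kHz for integer k ≥ 0.
k=0: 18.4 kHz.
k=1: 41.4 kHz, 78.2 kHz.
k=2: 101.2 kHz, 138 kHz.
k=3: 161 kHz, 197.8 kHz.
Within [59 kHz, 135.2 kHz]: 78.2 kHz, 101.2 kHz.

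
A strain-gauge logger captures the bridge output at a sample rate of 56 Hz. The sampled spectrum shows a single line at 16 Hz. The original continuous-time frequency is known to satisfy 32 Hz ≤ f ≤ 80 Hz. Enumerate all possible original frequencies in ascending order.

Frequencies that alias to 16 Hz are k·fs ± 16 Hz for integer k ≥ 0.
k=0: 16 Hz.
k=1: 40 Hz, 72 Hz.
k=2: 96 Hz, 128 Hz.
Within [32 Hz, 80 Hz]: 40 Hz, 72 Hz.

40 Hz, 72 Hz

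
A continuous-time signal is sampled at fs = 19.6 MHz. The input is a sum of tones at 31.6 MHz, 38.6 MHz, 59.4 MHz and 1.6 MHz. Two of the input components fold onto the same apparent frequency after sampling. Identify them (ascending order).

38.6 MHz, 59.4 MHz

fs/2 = 9.8 MHz.
31.6 MHz mod fs = 12 MHz.
12 MHz > fs/2 = 9.8 MHz, folds to fs − 12 MHz = 7.6 MHz.
38.6 MHz mod fs = 19 MHz.
19 MHz > fs/2 = 9.8 MHz, folds to fs − 19 MHz = 0.6 MHz.
59.4 MHz mod fs = 0.6 MHz.
0.6 MHz ≤ fs/2 = 9.8 MHz, appears at 0.6 MHz.
1.6 MHz ≤ fs/2 = 9.8 MHz, passes unchanged.
38.6 MHz and 59.4 MHz both map to 0.6 MHz.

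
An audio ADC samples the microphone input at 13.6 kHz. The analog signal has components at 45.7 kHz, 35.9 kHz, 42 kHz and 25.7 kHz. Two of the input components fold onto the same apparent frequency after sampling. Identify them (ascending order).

fs/2 = 6.8 kHz.
45.7 kHz mod fs = 4.9 kHz.
4.9 kHz ≤ fs/2 = 6.8 kHz, appears at 4.9 kHz.
35.9 kHz mod fs = 8.7 kHz.
8.7 kHz > fs/2 = 6.8 kHz, folds to fs − 8.7 kHz = 4.9 kHz.
42 kHz mod fs = 1.2 kHz.
1.2 kHz ≤ fs/2 = 6.8 kHz, appears at 1.2 kHz.
25.7 kHz mod fs = 12.1 kHz.
12.1 kHz > fs/2 = 6.8 kHz, folds to fs − 12.1 kHz = 1.5 kHz.
35.9 kHz and 45.7 kHz both map to 4.9 kHz.

35.9 kHz, 45.7 kHz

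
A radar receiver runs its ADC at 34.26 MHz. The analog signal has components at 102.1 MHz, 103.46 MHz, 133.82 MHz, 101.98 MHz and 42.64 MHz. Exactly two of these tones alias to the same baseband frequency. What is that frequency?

fs/2 = 17.13 MHz.
102.1 MHz mod fs = 33.58 MHz.
33.58 MHz > fs/2 = 17.13 MHz, folds to fs − 33.58 MHz = 0.68 MHz.
103.46 MHz mod fs = 0.68 MHz.
0.68 MHz ≤ fs/2 = 17.13 MHz, appears at 0.68 MHz.
133.82 MHz mod fs = 31.04 MHz.
31.04 MHz > fs/2 = 17.13 MHz, folds to fs − 31.04 MHz = 3.22 MHz.
101.98 MHz mod fs = 33.46 MHz.
33.46 MHz > fs/2 = 17.13 MHz, folds to fs − 33.46 MHz = 0.8 MHz.
42.64 MHz mod fs = 8.38 MHz.
8.38 MHz ≤ fs/2 = 17.13 MHz, appears at 8.38 MHz.
102.1 MHz and 103.46 MHz both map to 0.68 MHz.

0.68 MHz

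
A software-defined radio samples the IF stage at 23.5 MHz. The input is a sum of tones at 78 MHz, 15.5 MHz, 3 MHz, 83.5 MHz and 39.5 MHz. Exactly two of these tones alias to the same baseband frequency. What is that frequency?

fs/2 = 11.75 MHz.
78 MHz mod fs = 7.5 MHz.
7.5 MHz ≤ fs/2 = 11.75 MHz, appears at 7.5 MHz.
15.5 MHz > fs/2 = 11.75 MHz, folds to fs − 15.5 MHz = 8 MHz.
3 MHz ≤ fs/2 = 11.75 MHz, passes unchanged.
83.5 MHz mod fs = 13 MHz.
13 MHz > fs/2 = 11.75 MHz, folds to fs − 13 MHz = 10.5 MHz.
39.5 MHz mod fs = 16 MHz.
16 MHz > fs/2 = 11.75 MHz, folds to fs − 16 MHz = 7.5 MHz.
39.5 MHz and 78 MHz both map to 7.5 MHz.

7.5 MHz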